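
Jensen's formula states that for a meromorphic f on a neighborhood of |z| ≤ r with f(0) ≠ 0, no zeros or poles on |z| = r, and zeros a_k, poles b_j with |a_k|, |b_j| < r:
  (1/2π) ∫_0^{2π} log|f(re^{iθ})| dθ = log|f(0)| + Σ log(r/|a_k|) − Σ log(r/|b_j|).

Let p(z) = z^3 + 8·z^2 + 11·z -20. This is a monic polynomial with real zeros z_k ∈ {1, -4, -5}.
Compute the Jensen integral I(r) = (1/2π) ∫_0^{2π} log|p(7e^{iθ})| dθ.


Zeros: -5, -4, 1; r = 7.
Inside |z| < r: -5, -4, 1. Outside (|z| ≥ r): ∅.
p(0) = -20, so log|p(0)| = log(20) = 2.9957.
Apply Jensen: I(r) = log|p(0)| + Σ_k log(r/|z_k|), summed over zeros inside |z| < r.
  log(r/|z_k|) for z_k = 1: log(7/1) = 1.9459
  log(r/|z_k|) for z_k = -4: log(7/4) = 0.5596
  log(r/|z_k|) for z_k = -5: log(7/5) = 0.3365
Sum over inside zeros: 2.8420.
I(r) = log|p(0)| + (inside sum) = 2.9957 + 2.8420 = 5.8377.
Closed form (all zeros inside, monic): I(r) = n·log(r) = 3·log(7) = 5.8377. ✓

I(r) ≈ 5.8377.


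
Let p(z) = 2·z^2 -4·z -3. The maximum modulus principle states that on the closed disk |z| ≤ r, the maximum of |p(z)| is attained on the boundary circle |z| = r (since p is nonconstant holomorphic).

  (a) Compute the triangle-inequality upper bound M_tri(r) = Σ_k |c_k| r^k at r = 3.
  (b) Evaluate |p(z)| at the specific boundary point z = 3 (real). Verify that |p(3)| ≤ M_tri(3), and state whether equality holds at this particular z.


Coefficients: c_0 = -3, c_1 = -4, c_2 = 2. Radius r = 3.
Part (a). Triangle bound: M_tri(r) = Σ_k |c_k| r^k
  = |-3|·3^0 + |-4|·3^1 + |2|·3^2
  = 3 + 12 + 18 = 33.
This bounds M(r) := max_{|z|=r} |p(z)| from above; equality holds iff all terms c_k z^k can be made to align in phase at a single z on |z|=r.
Part (b). At z = 3 (real, on the circle |z| = r):
  p(3) = (-3)·3^0 + (-4)·3^1 + (2)·3^2 = 3.
  |p(3)| = 3.
Check: |p(3)| = 3 ≤ 33 = M_tri(3). ✓ Equality does not hold at z = 3 (the coefficients have mixed signs, so the terms do not all align in phase there).

M_tri(3) = 33; |p(3)| = 3; equality at z=3: no.


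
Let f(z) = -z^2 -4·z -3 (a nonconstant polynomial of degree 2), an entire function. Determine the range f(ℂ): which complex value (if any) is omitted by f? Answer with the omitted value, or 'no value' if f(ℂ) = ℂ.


Little Picard bounds the complement of f(ℂ) to at most one point.
For every w ∈ ℂ, the equation p(z) − w = 0 is a nonconstant polynomial in z and hence has at least one root by the fundamental theorem of algebra. So p is surjective onto ℂ, omitting no value.

Omitted value: no value.


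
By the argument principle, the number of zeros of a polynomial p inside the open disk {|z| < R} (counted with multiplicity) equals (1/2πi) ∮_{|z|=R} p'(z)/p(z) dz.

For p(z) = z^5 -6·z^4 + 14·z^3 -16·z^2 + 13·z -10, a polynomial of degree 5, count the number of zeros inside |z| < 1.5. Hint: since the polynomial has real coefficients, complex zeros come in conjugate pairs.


The zeros of p are: 2, (0 + 1i), (0 - 1i), (2 + 1i), (2 - 1i).
Their magnitudes are: 2, 1, 1, 2.236, 2.236.
Zeros with |z| < R = 1.5: (0 + 1i), (0 - 1i).
Count = 2.
By the argument principle, (1/2πi) ∮_{|z|=R} p'(z)/p(z) dz equals exactly this count.

Number of zeros inside |z| < 1.5: 2.


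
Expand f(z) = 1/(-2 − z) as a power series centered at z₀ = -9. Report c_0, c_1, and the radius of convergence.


Let w = z − z₀, so z = z₀ + w.
Then -2 − z = -2 − (z₀ + w) = (-2 − z₀) − w = 7 − w.
f(z) = 1/(7 − w) = (1/(7)) · 1/(1 − w/(7)) = Σ_{n≥0} w^n / (7)^(n+1).
So c_n = 1/(7)^(n+1):
  c_0 = 1/(7)^1 = 1/7.
  c_1 = 1/(7)^2 = 1/49.
The series is valid for |w/d| < 1, i.e. |z − z₀| < |d|.
Radius of convergence: R = |-2 − z₀| = |7| = 7 (distance from z₀ to the singularity z = -2).

c_0 = 1/7, c_1 = 1/49; R = 7.


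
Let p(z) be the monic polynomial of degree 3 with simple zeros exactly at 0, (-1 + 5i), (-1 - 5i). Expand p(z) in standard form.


The polynomial is p(z) = ∏_{α ∈ S} (z − α), where S = {0, (-1 + 5i), (-1 - 5i)}.
Expanding the product yields: p(z) = z^3 + 2·z^2 + 26·z.
Note conjugate pairs combine to real quadratics: (z − (-1+5i))(z − (-1−5i)) = z² + 2z + 26.
The resulting polynomial has degree 3 and real coefficients as required.

p(z) = z^3 + 2·z^2 + 26·z.


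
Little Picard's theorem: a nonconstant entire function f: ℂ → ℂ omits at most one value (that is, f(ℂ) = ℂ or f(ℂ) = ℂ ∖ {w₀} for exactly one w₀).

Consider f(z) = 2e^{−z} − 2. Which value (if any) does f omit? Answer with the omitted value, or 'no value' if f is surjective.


Little Picard bounds the complement of f(ℂ) to at most one point.
e^{−z} is never zero on ℂ, so 2·e^{−z} takes every value in ℂ ∖ {0}. Adding -2 shifts the range to ℂ ∖ {-2}. Thus f omits exactly the value -2.

Omitted value: -2.


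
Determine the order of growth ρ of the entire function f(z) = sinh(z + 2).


sinh(w) is a linear combination of e^{iw} and e^{−iw} (or e^w, e^{−w} in the hyperbolic case), so |sinh(w)| ≤ e^{|w|}. With w = z + 2, |w| ≤ 1|z| + 2 = 1r + 2 on |z| = r, giving M(r) ≤ e^{1r + 2}, so ρ ≤ 1. On a suitable ray (z = it for sin/cos; z = t for sinh/cosh, t real → ∞), |sinh(z + 2)| grows like e^{1|t|}/2, so ρ ≥ 1. Hence ρ = 1.
Therefore ρ = 1.

Order ρ = 1.


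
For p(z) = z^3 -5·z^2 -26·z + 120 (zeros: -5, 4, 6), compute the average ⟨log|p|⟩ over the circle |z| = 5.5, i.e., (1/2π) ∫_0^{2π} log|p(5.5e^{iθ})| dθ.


Zeros: -5, 4, 6; r = 5.5.
Inside |z| < r: -5, 4. Outside (|z| ≥ r): 6.
p(0) = 120, so log|p(0)| = log(120) = 4.7875.
Apply Jensen: I(r) = log|p(0)| + Σ_k log(r/|z_k|), summed over zeros inside |z| < r.
  log(r/|z_k|) for z_k = -5: log(5.5/5) = 0.0953
  log(r/|z_k|) for z_k = 4: log(5.5/4) = 0.3185
  Outside zeros (6) contribute nothing to the Jensen sum.
Sum over inside zeros: 0.4138.
I(r) = log|p(0)| + (inside sum) = 4.7875 + 0.4138 = 5.2013.
Note: since some zeros are outside |z| ≤ r, the simplified n·log(r) form does NOT apply — only the inside zeros contribute.

I(r) ≈ 5.2013.


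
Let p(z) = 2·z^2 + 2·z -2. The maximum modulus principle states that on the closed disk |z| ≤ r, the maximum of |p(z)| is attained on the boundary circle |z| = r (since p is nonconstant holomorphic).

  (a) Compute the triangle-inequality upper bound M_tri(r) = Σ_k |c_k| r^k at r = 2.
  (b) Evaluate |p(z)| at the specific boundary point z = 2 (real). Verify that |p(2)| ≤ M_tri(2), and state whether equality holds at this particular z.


Coefficients: c_0 = -2, c_1 = 2, c_2 = 2. Radius r = 2.
Part (a). Triangle bound: M_tri(r) = Σ_k |c_k| r^k
  = |-2|·2^0 + |2|·2^1 + |2|·2^2
  = 2 + 4 + 8 = 14.
This bounds M(r) := max_{|z|=r} |p(z)| from above; equality holds iff all terms c_k z^k can be made to align in phase at a single z on |z|=r.
Part (b). At z = 2 (real, on the circle |z| = r):
  p(2) = (-2)·2^0 + (2)·2^1 + (2)·2^2 = 10.
  |p(2)| = 10.
Check: |p(2)| = 10 ≤ 14 = M_tri(2). ✓ Equality does not hold at z = 2 (the coefficients have mixed signs, so the terms do not all align in phase there).

M_tri(2) = 14; |p(2)| = 10; equality at z=2: no.


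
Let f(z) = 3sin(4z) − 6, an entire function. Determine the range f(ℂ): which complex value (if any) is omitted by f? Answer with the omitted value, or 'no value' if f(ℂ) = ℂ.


Little Picard bounds the complement of f(ℂ) to at most one point.
sin is entire and surjective onto ℂ: for every w ∈ ℂ, sin(ζ) = w has a solution ζ ∈ ℂ (e.g., via the complex inverse arcsin). With ζ = 4z this gives z = ζ/(4). Then 3·sin(4z) takes every value in 3·ℂ = ℂ, and adding -6 is a bijection of ℂ. So f is surjective and omits no value. (Note: only on the real line is sin bounded by [−1, 1].)

Omitted value: no value.


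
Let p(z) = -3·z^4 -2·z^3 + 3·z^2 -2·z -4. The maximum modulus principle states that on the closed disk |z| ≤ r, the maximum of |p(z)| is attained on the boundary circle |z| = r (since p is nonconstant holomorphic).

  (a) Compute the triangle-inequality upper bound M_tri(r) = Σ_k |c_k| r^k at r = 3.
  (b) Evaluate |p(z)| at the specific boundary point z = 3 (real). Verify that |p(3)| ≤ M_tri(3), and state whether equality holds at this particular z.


Coefficients: c_0 = -4, c_1 = -2, c_2 = 3, c_3 = -2, c_4 = -3. Radius r = 3.
Part (a). Triangle bound: M_tri(r) = Σ_k |c_k| r^k
  = |-4|·3^0 + |-2|·3^1 + |3|·3^2 + |-2|·3^3 + |-3|·3^4
  = 4 + 6 + 27 + 54 + 243 = 334.
This bounds M(r) := max_{|z|=r} |p(z)| from above; equality holds iff all terms c_k z^k can be made to align in phase at a single z on |z|=r.
Part (b). At z = 3 (real, on the circle |z| = r):
  p(3) = (-4)·3^0 + (-2)·3^1 + (3)·3^2 + (-2)·3^3 + (-3)·3^4 = -280.
  |p(3)| = 280.
Check: |p(3)| = 280 ≤ 334 = M_tri(3). ✓ Equality does not hold at z = 3 (the coefficients have mixed signs, so the terms do not all align in phase there).

M_tri(3) = 334; |p(3)| = 280; equality at z=3: no.


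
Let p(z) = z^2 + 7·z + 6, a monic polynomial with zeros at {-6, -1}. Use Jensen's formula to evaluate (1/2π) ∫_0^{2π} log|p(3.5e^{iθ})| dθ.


Zeros: -6, -1; r = 3.5.
Inside |z| < r: -1. Outside (|z| ≥ r): -6.
p(0) = 6, so log|p(0)| = log(6) = 1.7918.
Apply Jensen: I(r) = log|p(0)| + Σ_k log(r/|z_k|), summed over zeros inside |z| < r.
  log(r/|z_k|) for z_k = -1: log(3.5/1) = 1.2528
  Outside zeros (-6) contribute nothing to the Jensen sum.
Sum over inside zeros: 1.2528.
I(r) = log|p(0)| + (inside sum) = 1.7918 + 1.2528 = 3.0445.
Note: since some zeros are outside |z| ≤ r, the simplified n·log(r) form does NOT apply — only the inside zeros contribute.

I(r) ≈ 3.0445.


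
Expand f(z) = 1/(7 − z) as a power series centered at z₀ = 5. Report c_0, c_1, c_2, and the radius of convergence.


Let w = z − z₀, so z = z₀ + w.
Then 7 − z = 7 − (z₀ + w) = (7 − z₀) − w = 2 − w.
f(z) = 1/(2 − w) = (1/(2)) · 1/(1 − w/(2)) = Σ_{n≥0} w^n / (2)^(n+1).
So c_n = 1/(2)^(n+1):
  c_0 = 1/(2)^1 = 1/2.
  c_1 = 1/(2)^2 = 1/4.
  c_2 = 1/(2)^3 = 1/8.
The series is valid for |w/d| < 1, i.e. |z − z₀| < |d|.
Radius of convergence: R = |7 − z₀| = |2| = 2 (distance from z₀ to the singularity z = 7).

c_0 = 1/2, c_1 = 1/4, c_2 = 1/8; R = 2.


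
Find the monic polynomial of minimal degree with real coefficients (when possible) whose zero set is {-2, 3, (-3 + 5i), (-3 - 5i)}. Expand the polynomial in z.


The polynomial is p(z) = ∏_{α ∈ S} (z − α), where S = {-2, 3, (-3 + 5i), (-3 - 5i)}.
Expanding the product yields: p(z) = z^4 + 5·z^3 + 22·z^2 -70·z -204.
Note conjugate pairs combine to real quadratics: (z − (-3+5i))(z − (-3−5i)) = z² + 6z + 34.
The resulting polynomial has degree 4 and real coefficients as required.

p(z) = z^4 + 5·z^3 + 22·z^2 -70·z -204.


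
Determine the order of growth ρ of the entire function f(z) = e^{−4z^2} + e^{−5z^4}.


Each summand is entire of order 2 and 4 respectively (as in the single-exponential case). The order of a sum is at most the max of the orders, so ρ ≤ 4. For the lower bound: on |z|=r choose arg z so that -5z^4 is real positive; then |e^{-5z^4}| = e^{5r^4} while |e^{-4z^2}| ≤ e^{4r^2} = o(e^{5r^4}). So |f| ≥ e^{5r^4}(1 − o(1)) and ρ ≥ 4. Hence ρ = max(2, 4) = 4.
Therefore ρ = 4.

Order ρ = 4.


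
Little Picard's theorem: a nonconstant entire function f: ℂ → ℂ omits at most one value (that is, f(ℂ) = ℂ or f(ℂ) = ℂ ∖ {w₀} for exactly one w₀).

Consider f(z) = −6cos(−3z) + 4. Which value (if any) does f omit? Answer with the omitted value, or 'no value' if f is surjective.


Little Picard bounds the complement of f(ℂ) to at most one point.
cos is entire and surjective onto ℂ: for every w ∈ ℂ, cos(ζ) = w has a solution ζ ∈ ℂ (e.g., via the complex inverse arccos). With ζ = −3z this gives z = ζ/(-3). Then -6·cos(−3z) takes every value in -6·ℂ = ℂ, and adding 4 is a bijection of ℂ. So f is surjective and omits no value. (Note: only on the real line is cos bounded by [−1, 1].)

Omitted value: no value.


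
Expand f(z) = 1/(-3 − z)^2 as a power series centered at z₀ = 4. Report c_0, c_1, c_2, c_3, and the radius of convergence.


Let w = z − z₀, so z = z₀ + w.
Then -3 − z = -3 − (z₀ + w) = (-3 − z₀) − w = -7 − w.
f(z) = 1/(-7 − w)^2 = (1/(-7)^2) · (1 − w/(-7))^{−2}.
By the binomial series (1−u)^{−2} = Σ_{n≥0} C(n+1, 1) u^n for |u|<1, with u = w/(-7):
  c_n = C(n+1, 1) / (-7)^(n+2).
  c_0 = 1/(-7)^2 = 1/49.
  c_1 = 2/(-7)^3 = -2/343.
  c_2 = 3/(-7)^4 = 3/2401.
  c_3 = 4/(-7)^5 = -4/16807.
The series is valid for |w/d| < 1, i.e. |z − z₀| < |d|.
Radius of convergence: R = |-3 − z₀| = |-7| = 7 (distance from z₀ to the singularity z = -3).

c_0 = 1/49, c_1 = -2/343, c_2 = 3/2401, c_3 = -4/16807; R = 7.


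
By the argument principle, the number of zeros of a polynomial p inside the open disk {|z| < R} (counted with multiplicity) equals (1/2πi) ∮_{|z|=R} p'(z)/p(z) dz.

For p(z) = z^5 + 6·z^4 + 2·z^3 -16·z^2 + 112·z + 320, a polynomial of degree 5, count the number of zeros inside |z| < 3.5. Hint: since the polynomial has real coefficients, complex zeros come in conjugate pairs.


The zeros of p are: (-3 + 1i), (-3 - 1i), -4, (2 + 2i), (2 - 2i).
Their magnitudes are: 3.162, 3.162, 4, 2.828, 2.828.
Zeros with |z| < R = 3.5: (-3 + 1i), (-3 - 1i), (2 + 2i), (2 - 2i).
Count = 4.
By the argument principle, (1/2πi) ∮_{|z|=R} p'(z)/p(z) dz equals exactly this count.

Number of zeros inside |z| < 3.5: 4.


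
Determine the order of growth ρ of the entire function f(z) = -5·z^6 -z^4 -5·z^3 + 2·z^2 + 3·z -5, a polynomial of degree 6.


|f(z)| ≤ Σ|c_k|·r^k = O(r^6) as r → ∞. Polynomial growth is O(e^{r^ε}) for every ε > 0 (since r^6/e^{r^ε} → 0), so ρ ≤ ε for all ε > 0, i.e. ρ = 0. Every nonconstant polynomial has order 0.
Therefore ρ = 0.

Order ρ = 0.


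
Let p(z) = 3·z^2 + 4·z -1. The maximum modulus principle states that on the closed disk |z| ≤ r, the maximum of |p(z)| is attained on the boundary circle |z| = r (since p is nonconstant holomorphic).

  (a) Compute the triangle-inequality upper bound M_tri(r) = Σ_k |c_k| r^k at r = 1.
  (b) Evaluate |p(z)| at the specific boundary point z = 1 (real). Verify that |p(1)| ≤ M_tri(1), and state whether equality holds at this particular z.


Coefficients: c_0 = -1, c_1 = 4, c_2 = 3. Radius r = 1.
Part (a). Triangle bound: M_tri(r) = Σ_k |c_k| r^k
  = |-1|·1^0 + |4|·1^1 + |3|·1^2
  = 1 + 4 + 3 = 8.
This bounds M(r) := max_{|z|=r} |p(z)| from above; equality holds iff all terms c_k z^k can be made to align in phase at a single z on |z|=r.
Part (b). At z = 1 (real, on the circle |z| = r):
  p(1) = (-1)·1^0 + (4)·1^1 + (3)·1^2 = 6.
  |p(1)| = 6.
Check: |p(1)| = 6 ≤ 8 = M_tri(1). ✓ Equality does not hold at z = 1 (the coefficients have mixed signs, so the terms do not all align in phase there).

M_tri(1) = 8; |p(1)| = 6; equality at z=1: no.


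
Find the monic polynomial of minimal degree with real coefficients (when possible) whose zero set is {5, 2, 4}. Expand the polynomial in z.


The polynomial is p(z) = ∏_{α ∈ S} (z − α), where S = {5, 2, 4}.
Expanding the product yields: p(z) = z^3 -11·z^2 + 38·z -40.
The resulting polynomial has degree 3 and real coefficients as required.

p(z) = z^3 -11·z^2 + 38·z -40.


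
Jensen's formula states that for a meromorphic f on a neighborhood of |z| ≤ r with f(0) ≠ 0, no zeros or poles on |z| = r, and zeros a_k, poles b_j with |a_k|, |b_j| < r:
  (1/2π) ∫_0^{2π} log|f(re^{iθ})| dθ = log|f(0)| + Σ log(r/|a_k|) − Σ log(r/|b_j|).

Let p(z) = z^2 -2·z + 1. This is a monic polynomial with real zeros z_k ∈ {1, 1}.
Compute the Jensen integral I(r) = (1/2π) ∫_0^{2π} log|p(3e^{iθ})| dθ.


Zeros: 1, 1; r = 3.
Inside |z| < r: 1, 1. Outside (|z| ≥ r): ∅.
p(0) = 1, so log|p(0)| = log(1) = 0.0000.
Apply Jensen: I(r) = log|p(0)| + Σ_k log(r/|z_k|), summed over zeros inside |z| < r.
  log(r/|z_k|) for z_k = 1: log(3/1) = 1.0986
  log(r/|z_k|) for z_k = 1: log(3/1) = 1.0986
Sum over inside zeros: 2.1972.
I(r) = log|p(0)| + (inside sum) = 0.0000 + 2.1972 = 2.1972.
Closed form (all zeros inside, monic): I(r) = n·log(r) = 2·log(3) = 2.1972. ✓

I(r) ≈ 2.1972.


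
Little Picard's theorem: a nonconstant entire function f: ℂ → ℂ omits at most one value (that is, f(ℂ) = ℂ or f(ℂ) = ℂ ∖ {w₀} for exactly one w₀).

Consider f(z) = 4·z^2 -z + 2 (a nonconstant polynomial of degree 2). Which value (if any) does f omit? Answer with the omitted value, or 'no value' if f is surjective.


Little Picard bounds the complement of f(ℂ) to at most one point.
For every w ∈ ℂ, the equation p(z) − w = 0 is a nonconstant polynomial in z and hence has at least one root by the fundamental theorem of algebra. So p is surjective onto ℂ, omitting no value.

Omitted value: no value.


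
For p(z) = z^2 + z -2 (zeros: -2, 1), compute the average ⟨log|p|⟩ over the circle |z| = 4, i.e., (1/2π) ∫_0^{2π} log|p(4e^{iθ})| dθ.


Zeros: -2, 1; r = 4.
Inside |z| < r: -2, 1. Outside (|z| ≥ r): ∅.
p(0) = -2, so log|p(0)| = log(2) = 0.6931.
Apply Jensen: I(r) = log|p(0)| + Σ_k log(r/|z_k|), summed over zeros inside |z| < r.
  log(r/|z_k|) for z_k = -2: log(4/2) = 0.6931
  log(r/|z_k|) for z_k = 1: log(4/1) = 1.3863
Sum over inside zeros: 2.0794.
I(r) = log|p(0)| + (inside sum) = 0.6931 + 2.0794 = 2.7726.
Closed form (all zeros inside, monic): I(r) = n·log(r) = 2·log(4) = 2.7726. ✓

I(r) ≈ 2.7726.


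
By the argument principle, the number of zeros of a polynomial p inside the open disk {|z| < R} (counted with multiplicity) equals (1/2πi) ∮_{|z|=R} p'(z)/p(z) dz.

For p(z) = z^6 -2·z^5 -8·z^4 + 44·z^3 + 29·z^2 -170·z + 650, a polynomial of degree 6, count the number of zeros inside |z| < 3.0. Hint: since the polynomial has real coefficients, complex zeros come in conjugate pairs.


The zeros of p are: (-3 + 1i), (-3 - 1i), (1 + 2i), (1 - 2i), (3 + 2i), (3 - 2i).
Their magnitudes are: 3.162, 3.162, 2.236, 2.236, 3.606, 3.606.
Zeros with |z| < R = 3.0: (1 + 2i), (1 - 2i).
Count = 2.
By the argument principle, (1/2πi) ∮_{|z|=R} p'(z)/p(z) dz equals exactly this count.

Number of zeros inside |z| < 3.0: 2.


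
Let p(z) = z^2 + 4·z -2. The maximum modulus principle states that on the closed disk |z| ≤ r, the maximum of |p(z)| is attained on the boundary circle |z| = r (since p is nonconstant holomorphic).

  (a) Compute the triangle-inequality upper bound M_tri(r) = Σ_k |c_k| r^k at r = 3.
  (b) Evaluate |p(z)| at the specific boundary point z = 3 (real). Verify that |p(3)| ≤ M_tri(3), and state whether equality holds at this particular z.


Coefficients: c_0 = -2, c_1 = 4, c_2 = 1. Radius r = 3.
Part (a). Triangle bound: M_tri(r) = Σ_k |c_k| r^k
  = |-2|·3^0 + |4|·3^1 + |1|·3^2
  = 2 + 12 + 9 = 23.
This bounds M(r) := max_{|z|=r} |p(z)| from above; equality holds iff all terms c_k z^k can be made to align in phase at a single z on |z|=r.
Part (b). At z = 3 (real, on the circle |z| = r):
  p(3) = (-2)·3^0 + (4)·3^1 + (1)·3^2 = 19.
  |p(3)| = 19.
Check: |p(3)| = 19 ≤ 23 = M_tri(3). ✓ Equality does not hold at z = 3 (the coefficients have mixed signs, so the terms do not all align in phase there).

M_tri(3) = 23; |p(3)| = 19; equality at z=3: no.


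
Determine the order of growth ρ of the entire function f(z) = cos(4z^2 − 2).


Write cos(w) = (e^{iw} ± e^{−iw})/(2 or 2i), so |cos(w)| ≤ e^{|w|}. With w = 4z^2 − 2, |w| ≤ 4r^2 + 2 on |z|=r, giving M(r) ≤ e^{4r^2 + 2} and ρ ≤ 2. For the lower bound, choose z on |z|=r with 4z^2 purely imaginary of modulus 4r^2; then |cos(4z^2 − 2)| grows like e^{4r^2}/2, so ρ ≥ 2. Hence ρ = 2.
Therefore ρ = 2.

Order ρ = 2.


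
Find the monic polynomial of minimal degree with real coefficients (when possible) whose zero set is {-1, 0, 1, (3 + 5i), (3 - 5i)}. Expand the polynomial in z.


The polynomial is p(z) = ∏_{α ∈ S} (z − α), where S = {-1, 0, 1, (3 + 5i), (3 - 5i)}.
Expanding the product yields: p(z) = z^5 -6·z^4 + 33·z^3 + 6·z^2 -34·z.
Note conjugate pairs combine to real quadratics: (z − (3+5i))(z − (3−5i)) = z² − 6z + 34.
The resulting polynomial has degree 5 and real coefficients as required.

p(z) = z^5 -6·z^4 + 33·z^3 + 6·z^2 -34·z.


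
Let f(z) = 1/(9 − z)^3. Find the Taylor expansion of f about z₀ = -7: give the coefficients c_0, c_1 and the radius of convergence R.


Let w = z − z₀, so z = z₀ + w.
Then 9 − z = 9 − (z₀ + w) = (9 − z₀) − w = 16 − w.
f(z) = 1/(16 − w)^3 = (1/(16)^3) · (1 − w/(16))^{−3}.
By the binomial series (1−u)^{−3} = Σ_{n≥0} C(n+2, 2) u^n for |u|<1, with u = w/(16):
  c_n = C(n+2, 2) / (16)^(n+3).
  c_0 = 1/(16)^3 = 1/4096.
  c_1 = 3/(16)^4 = 3/65536.
The series is valid for |w/d| < 1, i.e. |z − z₀| < |d|.
Radius of convergence: R = |9 − z₀| = |16| = 16 (distance from z₀ to the singularity z = 9).

c_0 = 1/4096, c_1 = 3/65536; R = 16.


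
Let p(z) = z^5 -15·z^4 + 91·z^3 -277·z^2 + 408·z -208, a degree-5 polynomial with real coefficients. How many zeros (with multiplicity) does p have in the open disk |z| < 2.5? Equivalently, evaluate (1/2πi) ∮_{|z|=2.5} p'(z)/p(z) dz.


The zeros of p are: (3 + 2i), (3 - 2i), 4, 4, 1.
Their magnitudes are: 3.606, 3.606, 4, 4, 1.
Zeros with |z| < R = 2.5: 1.
Count = 1.
By the argument principle, (1/2πi) ∮_{|z|=R} p'(z)/p(z) dz equals exactly this count.

Number of zeros inside |z| < 2.5: 1.


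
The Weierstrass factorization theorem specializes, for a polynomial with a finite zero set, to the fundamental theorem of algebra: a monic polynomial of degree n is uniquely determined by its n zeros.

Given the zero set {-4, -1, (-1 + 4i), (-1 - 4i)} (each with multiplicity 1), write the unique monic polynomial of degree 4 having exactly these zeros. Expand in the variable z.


The polynomial is p(z) = ∏_{α ∈ S} (z − α), where S = {-4, -1, (-1 + 4i), (-1 - 4i)}.
Expanding the product yields: p(z) = z^4 + 7·z^3 + 31·z^2 + 93·z + 68.
Note conjugate pairs combine to real quadratics: (z − (-1+4i))(z − (-1−4i)) = z² + 2z + 17.
The resulting polynomial has degree 4 and real coefficients as required.

p(z) = z^4 + 7·z^3 + 31·z^2 + 93·z + 68.


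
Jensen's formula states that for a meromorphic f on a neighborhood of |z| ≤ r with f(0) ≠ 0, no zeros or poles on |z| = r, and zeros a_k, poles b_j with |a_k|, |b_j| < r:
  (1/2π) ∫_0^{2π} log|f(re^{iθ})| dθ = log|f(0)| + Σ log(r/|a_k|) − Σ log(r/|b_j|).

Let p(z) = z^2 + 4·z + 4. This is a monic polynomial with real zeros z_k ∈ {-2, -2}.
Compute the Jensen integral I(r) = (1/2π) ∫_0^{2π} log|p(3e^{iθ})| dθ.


Zeros: -2, -2; r = 3.
Inside |z| < r: -2, -2. Outside (|z| ≥ r): ∅.
p(0) = 4, so log|p(0)| = log(4) = 1.3863.
Apply Jensen: I(r) = log|p(0)| + Σ_k log(r/|z_k|), summed over zeros inside |z| < r.
  log(r/|z_k|) for z_k = -2: log(3/2) = 0.4055
  log(r/|z_k|) for z_k = -2: log(3/2) = 0.4055
Sum over inside zeros: 0.8109.
I(r) = log|p(0)| + (inside sum) = 1.3863 + 0.8109 = 2.1972.
Closed form (all zeros inside, monic): I(r) = n·log(r) = 2·log(3) = 2.1972. ✓

I(r) ≈ 2.1972.


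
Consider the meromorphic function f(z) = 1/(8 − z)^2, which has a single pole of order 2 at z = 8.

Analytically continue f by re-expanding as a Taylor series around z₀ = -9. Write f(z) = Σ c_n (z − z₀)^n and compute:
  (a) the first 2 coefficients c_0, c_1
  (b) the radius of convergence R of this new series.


Let w = z − z₀, so z = z₀ + w.
Then 8 − z = 8 − (z₀ + w) = (8 − z₀) − w = 17 − w.
f(z) = 1/(17 − w)^2 = (1/(17)^2) · (1 − w/(17))^{−2}.
By the binomial series (1−u)^{−2} = Σ_{n≥0} C(n+1, 1) u^n for |u|<1, with u = w/(17):
  c_n = C(n+1, 1) / (17)^(n+2).
  c_0 = 1/(17)^2 = 1/289.
  c_1 = 2/(17)^3 = 2/4913.
The series is valid for |w/d| < 1, i.e. |z − z₀| < |d|.
Radius of convergence: R = |8 − z₀| = |17| = 17 (distance from z₀ to the singularity z = 8).

c_0 = 1/289, c_1 = 2/4913; R = 17.


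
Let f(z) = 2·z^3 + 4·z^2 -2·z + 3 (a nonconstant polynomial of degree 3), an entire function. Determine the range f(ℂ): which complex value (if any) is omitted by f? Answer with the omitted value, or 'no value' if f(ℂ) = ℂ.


Little Picard bounds the complement of f(ℂ) to at most one point.
For every w ∈ ℂ, the equation p(z) − w = 0 is a nonconstant polynomial in z and hence has at least one root by the fundamental theorem of algebra. So p is surjective onto ℂ, omitting no value.

Omitted value: no value.


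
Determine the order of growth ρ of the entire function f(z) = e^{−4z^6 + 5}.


|e^{−4z^6 + 5}| = e^{Re(-4·z^6) + 5} ≤ e^{4|z|^6 + 5} = e^{4r^6 + 5} on |z| = r, so ρ ≤ 6. Choosing z on |z|=r so that -4·z^6 is real positive (always possible by picking arg z appropriately) gives |f(z)| = e^{4r^6 + 5}, matching the bound. The additive constant 5 does not affect log log M(r) ~ 6·log r. Hence ρ = 6.
Therefore ρ = 6.

Order ρ = 6.


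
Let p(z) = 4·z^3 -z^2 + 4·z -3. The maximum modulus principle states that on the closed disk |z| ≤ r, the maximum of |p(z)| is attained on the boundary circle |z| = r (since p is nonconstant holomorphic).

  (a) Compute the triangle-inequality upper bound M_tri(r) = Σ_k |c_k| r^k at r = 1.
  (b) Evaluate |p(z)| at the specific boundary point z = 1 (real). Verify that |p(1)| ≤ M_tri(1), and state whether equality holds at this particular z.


Coefficients: c_0 = -3, c_1 = 4, c_2 = -1, c_3 = 4. Radius r = 1.
Part (a). Triangle bound: M_tri(r) = Σ_k |c_k| r^k
  = |-3|·1^0 + |4|·1^1 + |-1|·1^2 + |4|·1^3
  = 3 + 4 + 1 + 4 = 12.
This bounds M(r) := max_{|z|=r} |p(z)| from above; equality holds iff all terms c_k z^k can be made to align in phase at a single z on |z|=r.
Part (b). At z = 1 (real, on the circle |z| = r):
  p(1) = (-3)·1^0 + (4)·1^1 + (-1)·1^2 + (4)·1^3 = 4.
  |p(1)| = 4.
Check: |p(1)| = 4 ≤ 12 = M_tri(1). ✓ Equality does not hold at z = 1 (the coefficients have mixed signs, so the terms do not all align in phase there).

M_tri(1) = 12; |p(1)| = 4; equality at z=1: no.


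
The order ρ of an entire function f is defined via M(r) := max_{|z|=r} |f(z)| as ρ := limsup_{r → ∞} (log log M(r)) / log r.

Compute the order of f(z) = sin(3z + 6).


sin(w) is a linear combination of e^{iw} and e^{−iw} (or e^w, e^{−w} in the hyperbolic case), so |sin(w)| ≤ e^{|w|}. With w = 3z + 6, |w| ≤ 3|z| + 6 = 3r + 6 on |z| = r, giving M(r) ≤ e^{3r + 6}, so ρ ≤ 1. On a suitable ray (z = it for sin/cos; z = t for sinh/cosh, t real → ∞), |sin(3z + 6)| grows like e^{3|t|}/2, so ρ ≥ 1. Hence ρ = 1.
Therefore ρ = 1.

Order ρ = 1.


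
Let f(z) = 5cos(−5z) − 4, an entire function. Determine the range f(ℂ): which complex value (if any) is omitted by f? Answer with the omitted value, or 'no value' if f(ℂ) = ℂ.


Little Picard bounds the complement of f(ℂ) to at most one point.
cos is entire and surjective onto ℂ: for every w ∈ ℂ, cos(ζ) = w has a solution ζ ∈ ℂ (e.g., via the complex inverse arccos). With ζ = −5z this gives z = ζ/(-5). Then 5·cos(−5z) takes every value in 5·ℂ = ℂ, and adding -4 is a bijection of ℂ. So f is surjective and omits no value. (Note: only on the real line is cos bounded by [−1, 1].)

Omitted value: no value.


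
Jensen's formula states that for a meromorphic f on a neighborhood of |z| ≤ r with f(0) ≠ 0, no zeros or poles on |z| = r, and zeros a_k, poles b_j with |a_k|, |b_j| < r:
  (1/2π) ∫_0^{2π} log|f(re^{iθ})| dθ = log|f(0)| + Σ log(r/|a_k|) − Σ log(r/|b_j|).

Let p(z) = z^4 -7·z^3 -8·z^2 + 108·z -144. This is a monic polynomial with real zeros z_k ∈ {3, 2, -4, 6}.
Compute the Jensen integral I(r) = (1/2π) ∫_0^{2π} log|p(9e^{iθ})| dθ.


Zeros: -4, 2, 3, 6; r = 9.
Inside |z| < r: -4, 2, 3, 6. Outside (|z| ≥ r): ∅.
p(0) = -144, so log|p(0)| = log(144) = 4.9698.
Apply Jensen: I(r) = log|p(0)| + Σ_k log(r/|z_k|), summed over zeros inside |z| < r.
  log(r/|z_k|) for z_k = 3: log(9/3) = 1.0986
  log(r/|z_k|) for z_k = 2: log(9/2) = 1.5041
  log(r/|z_k|) for z_k = -4: log(9/4) = 0.8109
  log(r/|z_k|) for z_k = 6: log(9/6) = 0.4055
Sum over inside zeros: 3.8191.
I(r) = log|p(0)| + (inside sum) = 4.9698 + 3.8191 = 8.7889.
Closed form (all zeros inside, monic): I(r) = n·log(r) = 4·log(9) = 8.7889. ✓

I(r) ≈ 8.7889.


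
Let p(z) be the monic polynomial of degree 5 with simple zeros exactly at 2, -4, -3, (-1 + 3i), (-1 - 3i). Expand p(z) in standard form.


The polynomial is p(z) = ∏_{α ∈ S} (z − α), where S = {2, -4, -3, (-1 + 3i), (-1 - 3i)}.
Expanding the product yields: p(z) = z^5 + 7·z^4 + 18·z^3 + 22·z^2 -68·z -240.
Note conjugate pairs combine to real quadratics: (z − (-1+3i))(z − (-1−3i)) = z² + 2z + 10.
The resulting polynomial has degree 5 and real coefficients as required.

p(z) = z^5 + 7·z^4 + 18·z^3 + 22·z^2 -68·z -240.


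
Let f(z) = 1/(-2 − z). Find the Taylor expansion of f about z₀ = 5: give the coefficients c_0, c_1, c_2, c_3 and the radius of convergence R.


Let w = z − z₀, so z = z₀ + w.
Then -2 − z = -2 − (z₀ + w) = (-2 − z₀) − w = -7 − w.
f(z) = 1/(-7 − w) = (1/(-7)) · 1/(1 − w/(-7)) = Σ_{n≥0} w^n / (-7)^(n+1).
So c_n = 1/(-7)^(n+1):
  c_0 = 1/(-7)^1 = -1/7.
  c_1 = 1/(-7)^2 = 1/49.
  c_2 = 1/(-7)^3 = -1/343.
  c_3 = 1/(-7)^4 = 1/2401.
The series is valid for |w/d| < 1, i.e. |z − z₀| < |d|.
Radius of convergence: R = |-2 − z₀| = |-7| = 7 (distance from z₀ to the singularity z = -2).

c_0 = -1/7, c_1 = 1/49, c_2 = -1/343, c_3 = 1/2401; R = 7.


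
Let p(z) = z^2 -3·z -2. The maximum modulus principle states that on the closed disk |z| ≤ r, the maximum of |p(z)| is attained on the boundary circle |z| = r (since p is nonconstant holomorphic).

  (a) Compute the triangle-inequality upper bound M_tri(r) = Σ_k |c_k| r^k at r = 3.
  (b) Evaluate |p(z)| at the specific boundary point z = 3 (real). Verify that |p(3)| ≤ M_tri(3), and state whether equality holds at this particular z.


Coefficients: c_0 = -2, c_1 = -3, c_2 = 1. Radius r = 3.
Part (a). Triangle bound: M_tri(r) = Σ_k |c_k| r^k
  = |-2|·3^0 + |-3|·3^1 + |1|·3^2
  = 2 + 9 + 9 = 20.
This bounds M(r) := max_{|z|=r} |p(z)| from above; equality holds iff all terms c_k z^k can be made to align in phase at a single z on |z|=r.
Part (b). At z = 3 (real, on the circle |z| = r):
  p(3) = (-2)·3^0 + (-3)·3^1 + (1)·3^2 = -2.
  |p(3)| = 2.
Check: |p(3)| = 2 ≤ 20 = M_tri(3). ✓ Equality does not hold at z = 3 (the coefficients have mixed signs, so the terms do not all align in phase there).

M_tri(3) = 20; |p(3)| = 2; equality at z=3: no.


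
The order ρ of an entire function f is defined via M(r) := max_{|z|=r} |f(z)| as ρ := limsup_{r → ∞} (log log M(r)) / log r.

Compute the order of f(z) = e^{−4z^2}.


|e^{−4z^2}| = e^{Re(-4·z^2) + 0} ≤ e^{4|z|^2 + 0} = e^{4r^2 + 0} on |z| = r, so ρ ≤ 2. Choosing z on |z|=r so that -4·z^2 is real positive (always possible by picking arg z appropriately) gives |f(z)| = e^{4r^2 + 0}, matching the bound. The additive constant 0 does not affect log log M(r) ~ 2·log r. Hence ρ = 2.
Therefore ρ = 2.

Order ρ = 2.


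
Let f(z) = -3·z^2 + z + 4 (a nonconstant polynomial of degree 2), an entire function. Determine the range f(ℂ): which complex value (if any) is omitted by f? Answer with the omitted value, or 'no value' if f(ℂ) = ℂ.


Little Picard bounds the complement of f(ℂ) to at most one point.
For every w ∈ ℂ, the equation p(z) − w = 0 is a nonconstant polynomial in z and hence has at least one root by the fundamental theorem of algebra. So p is surjective onto ℂ, omitting no value.

Omitted value: no value.


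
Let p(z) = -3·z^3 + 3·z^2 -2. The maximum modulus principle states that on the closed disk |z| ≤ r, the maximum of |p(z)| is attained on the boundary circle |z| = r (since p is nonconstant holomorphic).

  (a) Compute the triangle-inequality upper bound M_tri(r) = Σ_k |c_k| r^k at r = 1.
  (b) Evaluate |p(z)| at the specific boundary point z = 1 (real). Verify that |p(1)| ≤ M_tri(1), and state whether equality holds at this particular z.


Coefficients: c_0 = -2, c_1 = 0, c_2 = 3, c_3 = -3. Radius r = 1.
Part (a). Triangle bound: M_tri(r) = Σ_k |c_k| r^k
  = |-2|·1^0 + |0|·1^1 + |3|·1^2 + |-3|·1^3
  = 2 + 0 + 3 + 3 = 8.
This bounds M(r) := max_{|z|=r} |p(z)| from above; equality holds iff all terms c_k z^k can be made to align in phase at a single z on |z|=r.
Part (b). At z = 1 (real, on the circle |z| = r):
  p(1) = (-2)·1^0 + (0)·1^1 + (3)·1^2 + (-3)·1^3 = -2.
  |p(1)| = 2.
Check: |p(1)| = 2 ≤ 8 = M_tri(1). ✓ Equality does not hold at z = 1 (the coefficients have mixed signs, so the terms do not all align in phase there).

M_tri(1) = 8; |p(1)| = 2; equality at z=1: no.


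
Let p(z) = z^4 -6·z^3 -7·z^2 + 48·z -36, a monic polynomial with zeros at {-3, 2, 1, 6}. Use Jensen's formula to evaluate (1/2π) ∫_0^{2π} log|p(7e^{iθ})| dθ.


Zeros: -3, 1, 2, 6; r = 7.
Inside |z| < r: -3, 1, 2, 6. Outside (|z| ≥ r): ∅.
p(0) = -36, so log|p(0)| = log(36) = 3.5835.
Apply Jensen: I(r) = log|p(0)| + Σ_k log(r/|z_k|), summed over zeros inside |z| < r.
  log(r/|z_k|) for z_k = -3: log(7/3) = 0.8473
  log(r/|z_k|) for z_k = 2: log(7/2) = 1.2528
  log(r/|z_k|) for z_k = 1: log(7/1) = 1.9459
  log(r/|z_k|) for z_k = 6: log(7/6) = 0.1542
Sum over inside zeros: 4.2001.
I(r) = log|p(0)| + (inside sum) = 3.5835 + 4.2001 = 7.7836.
Closed form (all zeros inside, monic): I(r) = n·log(r) = 4·log(7) = 7.7836. ✓

I(r) ≈ 7.7836.


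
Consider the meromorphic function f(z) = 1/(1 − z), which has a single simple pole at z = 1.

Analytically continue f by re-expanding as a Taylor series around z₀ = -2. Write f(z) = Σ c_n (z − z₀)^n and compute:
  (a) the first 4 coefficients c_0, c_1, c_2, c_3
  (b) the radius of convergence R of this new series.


Let w = z − z₀, so z = z₀ + w.
Then 1 − z = 1 − (z₀ + w) = (1 − z₀) − w = 3 − w.
f(z) = 1/(3 − w) = (1/(3)) · 1/(1 − w/(3)) = Σ_{n≥0} w^n / (3)^(n+1).
So c_n = 1/(3)^(n+1):
  c_0 = 1/(3)^1 = 1/3.
  c_1 = 1/(3)^2 = 1/9.
  c_2 = 1/(3)^3 = 1/27.
  c_3 = 1/(3)^4 = 1/81.
The series is valid for |w/d| < 1, i.e. |z − z₀| < |d|.
Radius of convergence: R = |1 − z₀| = |3| = 3 (distance from z₀ to the singularity z = 1).

c_0 = 1/3, c_1 = 1/9, c_2 = 1/27, c_3 = 1/81; R = 3.


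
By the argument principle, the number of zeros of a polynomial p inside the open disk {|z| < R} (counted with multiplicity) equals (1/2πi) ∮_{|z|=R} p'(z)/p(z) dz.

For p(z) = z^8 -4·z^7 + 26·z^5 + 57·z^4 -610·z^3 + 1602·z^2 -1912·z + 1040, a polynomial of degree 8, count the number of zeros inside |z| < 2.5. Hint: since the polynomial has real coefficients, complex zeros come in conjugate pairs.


The zeros of p are: (1 + 1i), (1 - 1i), (2 + 2i), (2 - 2i), (-3 + 2i), (-3 - 2i), (2 + 1i), (2 - 1i).
Their magnitudes are: 1.414, 1.414, 2.828, 2.828, 3.606, 3.606, 2.236, 2.236.
Zeros with |z| < R = 2.5: (1 + 1i), (1 - 1i), (2 + 1i), (2 - 1i).
Count = 4.
By the argument principle, (1/2πi) ∮_{|z|=R} p'(z)/p(z) dz equals exactly this count.

Number of zeros inside |z| < 2.5: 4.


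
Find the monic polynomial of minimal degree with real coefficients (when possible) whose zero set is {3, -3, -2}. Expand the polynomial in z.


The polynomial is p(z) = ∏_{α ∈ S} (z − α), where S = {3, -3, -2}.
Expanding the product yields: p(z) = z^3 + 2·z^2 -9·z -18.
The resulting polynomial has degree 3 and real coefficients as required.

p(z) = z^3 + 2·z^2 -9·z -18.


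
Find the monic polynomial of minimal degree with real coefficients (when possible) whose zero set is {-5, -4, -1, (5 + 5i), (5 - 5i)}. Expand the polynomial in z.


The polynomial is p(z) = ∏_{α ∈ S} (z − α), where S = {-5, -4, -1, (5 + 5i), (5 - 5i)}.
Expanding the product yields: p(z) = z^5 -21·z^3 + 230·z^2 + 1250·z + 1000.
Note conjugate pairs combine to real quadratics: (z − (5+5i))(z − (5−5i)) = z² − 10z + 50.
The resulting polynomial has degree 5 and real coefficients as required.

p(z) = z^5 -21·z^3 + 230·z^2 + 1250·z + 1000.


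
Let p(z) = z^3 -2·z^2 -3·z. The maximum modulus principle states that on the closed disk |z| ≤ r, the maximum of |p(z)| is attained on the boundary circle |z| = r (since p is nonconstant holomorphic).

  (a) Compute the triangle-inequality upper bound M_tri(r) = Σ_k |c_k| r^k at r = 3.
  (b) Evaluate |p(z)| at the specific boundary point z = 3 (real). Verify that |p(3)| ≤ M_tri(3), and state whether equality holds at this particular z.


Coefficients: c_0 = 0, c_1 = -3, c_2 = -2, c_3 = 1. Radius r = 3.
Part (a). Triangle bound: M_tri(r) = Σ_k |c_k| r^k
  = |0|·3^0 + |-3|·3^1 + |-2|·3^2 + |1|·3^3
  = 0 + 9 + 18 + 27 = 54.
This bounds M(r) := max_{|z|=r} |p(z)| from above; equality holds iff all terms c_k z^k can be made to align in phase at a single z on |z|=r.
Part (b). At z = 3 (real, on the circle |z| = r):
  p(3) = (0)·3^0 + (-3)·3^1 + (-2)·3^2 + (1)·3^3 = 0.
  |p(3)| = 0.
Check: |p(3)| = 0 ≤ 54 = M_tri(3). ✓ Equality does not hold at z = 3 (the coefficients have mixed signs, so the terms do not all align in phase there).

M_tri(3) = 54; |p(3)| = 0; equality at z=3: no.


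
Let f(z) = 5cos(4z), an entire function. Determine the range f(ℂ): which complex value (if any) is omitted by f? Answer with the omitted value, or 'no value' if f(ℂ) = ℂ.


Little Picard bounds the complement of f(ℂ) to at most one point.
cos is entire and surjective onto ℂ: for every w ∈ ℂ, cos(ζ) = w has a solution ζ ∈ ℂ (e.g., via the complex inverse arccos). With ζ = 4z this gives z = ζ/(4). Then 5·cos(4z) takes every value in 5·ℂ = ℂ, and adding 0 is a bijection of ℂ. So f is surjective and omits no value. (Note: only on the real line is cos bounded by [−1, 1].)

Omitted value: no value.


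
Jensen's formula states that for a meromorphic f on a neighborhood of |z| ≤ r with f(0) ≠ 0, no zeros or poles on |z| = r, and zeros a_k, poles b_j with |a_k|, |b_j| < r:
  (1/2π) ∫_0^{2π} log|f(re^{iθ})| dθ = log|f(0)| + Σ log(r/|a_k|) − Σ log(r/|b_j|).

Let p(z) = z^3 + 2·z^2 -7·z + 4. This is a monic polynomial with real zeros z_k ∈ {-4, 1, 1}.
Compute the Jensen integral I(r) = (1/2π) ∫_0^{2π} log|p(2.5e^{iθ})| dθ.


Zeros: -4, 1, 1; r = 2.5.
Inside |z| < r: 1, 1. Outside (|z| ≥ r): -4.
p(0) = 4, so log|p(0)| = log(4) = 1.3863.
Apply Jensen: I(r) = log|p(0)| + Σ_k log(r/|z_k|), summed over zeros inside |z| < r.
  log(r/|z_k|) for z_k = 1: log(2.5/1) = 0.9163
  log(r/|z_k|) for z_k = 1: log(2.5/1) = 0.9163
  Outside zeros (-4) contribute nothing to the Jensen sum.
Sum over inside zeros: 1.8326.
I(r) = log|p(0)| + (inside sum) = 1.3863 + 1.8326 = 3.2189.
Note: since some zeros are outside |z| ≤ r, the simplified n·log(r) form does NOT apply — only the inside zeros contribute.

I(r) ≈ 3.2189.


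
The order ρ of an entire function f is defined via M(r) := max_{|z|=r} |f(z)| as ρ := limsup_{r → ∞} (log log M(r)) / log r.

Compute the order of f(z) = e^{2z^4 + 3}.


|e^{2z^4 + 3}| = e^{Re(2·z^4) + 3} ≤ e^{2|z|^4 + 3} = e^{2r^4 + 3} on |z| = r, so ρ ≤ 4. Choosing z on |z|=r so that 2·z^4 is real positive (always possible by picking arg z appropriately) gives |f(z)| = e^{2r^4 + 3}, matching the bound. The additive constant 3 does not affect log log M(r) ~ 4·log r. Hence ρ = 4.
Therefore ρ = 4.

Order ρ = 4.


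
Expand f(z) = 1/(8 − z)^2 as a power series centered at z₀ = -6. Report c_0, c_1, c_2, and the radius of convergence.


Let w = z − z₀, so z = z₀ + w.
Then 8 − z = 8 − (z₀ + w) = (8 − z₀) − w = 14 − w.
f(z) = 1/(14 − w)^2 = (1/(14)^2) · (1 − w/(14))^{−2}.
By the binomial series (1−u)^{−2} = Σ_{n≥0} C(n+1, 1) u^n for |u|<1, with u = w/(14):
  c_n = C(n+1, 1) / (14)^(n+2).
  c_0 = 1/(14)^2 = 1/196.
  c_1 = 2/(14)^3 = 1/1372.
  c_2 = 3/(14)^4 = 3/38416.
The series is valid for |w/d| < 1, i.e. |z − z₀| < |d|.
Radius of convergence: R = |8 − z₀| = |14| = 14 (distance from z₀ to the singularity z = 8).

c_0 = 1/196, c_1 = 1/1372, c_2 = 3/38416; R = 14.
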